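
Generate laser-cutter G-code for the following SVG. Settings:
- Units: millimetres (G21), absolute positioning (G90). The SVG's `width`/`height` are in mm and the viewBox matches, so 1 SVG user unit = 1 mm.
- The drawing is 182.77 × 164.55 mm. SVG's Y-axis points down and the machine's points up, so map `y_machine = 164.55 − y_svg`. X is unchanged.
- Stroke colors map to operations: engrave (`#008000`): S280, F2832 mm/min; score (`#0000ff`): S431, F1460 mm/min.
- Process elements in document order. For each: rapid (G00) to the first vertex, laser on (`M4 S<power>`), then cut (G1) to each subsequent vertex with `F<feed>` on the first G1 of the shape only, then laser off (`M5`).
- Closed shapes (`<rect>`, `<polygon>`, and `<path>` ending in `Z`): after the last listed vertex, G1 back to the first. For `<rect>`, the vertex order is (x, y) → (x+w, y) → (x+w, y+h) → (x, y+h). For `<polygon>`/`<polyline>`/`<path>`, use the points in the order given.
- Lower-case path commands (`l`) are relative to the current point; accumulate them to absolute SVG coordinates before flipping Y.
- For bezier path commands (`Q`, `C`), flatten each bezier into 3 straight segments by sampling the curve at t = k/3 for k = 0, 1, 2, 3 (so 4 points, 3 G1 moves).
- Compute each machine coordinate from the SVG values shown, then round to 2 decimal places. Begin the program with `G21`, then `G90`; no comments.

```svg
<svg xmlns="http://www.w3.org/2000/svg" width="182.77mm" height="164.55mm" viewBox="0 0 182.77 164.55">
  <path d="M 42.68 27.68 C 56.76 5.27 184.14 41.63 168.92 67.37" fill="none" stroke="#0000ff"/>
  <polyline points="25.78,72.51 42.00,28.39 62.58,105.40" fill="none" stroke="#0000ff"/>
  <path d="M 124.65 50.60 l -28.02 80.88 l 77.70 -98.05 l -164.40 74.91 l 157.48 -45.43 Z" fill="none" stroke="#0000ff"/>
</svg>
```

G21
G90
G00 X42.68 Y136.87
M4 S431
G1 X85.05 Y142.26 F1460
G1 X146.08 Y123.89
G1 X168.92 Y97.18
M5
G00 X25.78 Y92.04
M4 S431
G1 X42.00 Y136.16 F1460
G1 X62.58 Y59.15
M5
G00 X124.65 Y113.95
M4 S431
G1 X96.63 Y33.07 F1460
G1 X174.33 Y131.12
G1 X9.93 Y56.21
G1 X167.41 Y101.64
G1 X124.65 Y113.95
M5

Since the viewBox matches the mm dimensions, user units are millimetres directly. The only transform is the Y-flip y_m = 164.55 − y_svg.

Shape 1 is a cubic bezier drawn with `<path>`. Its stroke #0000ff means score at S431, F1460. After flipping Y the toolpath is (42.68,136.87) → (85.05,142.26) → (146.08,123.89) → (168.92,97.18).

Shape 2 is a open polyline drawn with `<polyline>`. Its stroke #0000ff means score at S431, F1460. After flipping Y the toolpath is (25.78,92.04) → (42.00,136.16) → (62.58,59.15).

Shape 3 is a closed polygon drawn with `<path>`. Its stroke #0000ff means score at S431, F1460. After flipping Y the toolpath is (124.65,113.95) → (96.63,33.07) → (174.33,131.12) → (9.93,56.21) → (167.41,101.64) → (124.65,113.95), returning to the start.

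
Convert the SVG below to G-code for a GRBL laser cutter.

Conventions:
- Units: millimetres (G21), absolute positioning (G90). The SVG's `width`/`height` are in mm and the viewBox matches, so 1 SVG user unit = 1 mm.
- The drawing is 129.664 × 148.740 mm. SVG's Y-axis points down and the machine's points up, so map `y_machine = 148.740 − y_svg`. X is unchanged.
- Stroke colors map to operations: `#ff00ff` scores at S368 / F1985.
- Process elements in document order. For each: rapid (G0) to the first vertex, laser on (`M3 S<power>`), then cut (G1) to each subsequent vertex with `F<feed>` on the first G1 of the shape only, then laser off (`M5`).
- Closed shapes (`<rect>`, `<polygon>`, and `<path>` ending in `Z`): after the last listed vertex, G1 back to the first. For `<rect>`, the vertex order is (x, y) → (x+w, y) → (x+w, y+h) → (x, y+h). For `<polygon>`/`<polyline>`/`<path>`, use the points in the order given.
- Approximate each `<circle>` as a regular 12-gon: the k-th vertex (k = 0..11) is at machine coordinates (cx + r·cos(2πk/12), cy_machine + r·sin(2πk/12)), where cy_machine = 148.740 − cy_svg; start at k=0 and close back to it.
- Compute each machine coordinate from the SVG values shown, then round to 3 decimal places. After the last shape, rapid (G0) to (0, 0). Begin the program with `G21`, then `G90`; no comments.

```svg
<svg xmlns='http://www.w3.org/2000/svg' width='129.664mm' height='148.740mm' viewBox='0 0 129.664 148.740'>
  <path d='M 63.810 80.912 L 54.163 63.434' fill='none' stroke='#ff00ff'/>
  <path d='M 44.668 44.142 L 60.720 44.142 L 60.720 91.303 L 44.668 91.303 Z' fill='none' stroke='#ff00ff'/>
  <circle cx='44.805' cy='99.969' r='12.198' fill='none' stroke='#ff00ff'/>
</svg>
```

viewBox `0 0 129.664 148.740` with mm width/height → 1 unit = 1 mm. Flip: y_m = 148.740 − y_svg.

**Shape 1** — `<path>` line segment, stroke `#ff00ff` → score (S368, F1985). Machine vertices: (63.810,67.828) → (54.163,85.306). Open path.

**Shape 2** — `<path>` rectangle, stroke `#ff00ff` → score (S368, F1985). Machine vertices: (44.668,104.598) → (60.720,104.598) → (60.720,57.437) → (44.668,57.437) → (44.668,104.598). Closed: final G1 returns to the first vertex.

**Shape 3** — `<circle>` circle, stroke `#ff00ff` → score (S368, F1985). Machine vertices: (57.003,48.771) → (55.369,54.870) → (50.904,59.335) → (44.805,60.969) → (38.706,59.335) → (34.241,54.870) → (32.607,48.771) → (34.241,42.672) → (38.706,38.207) → (44.805,36.573) → (50.904,38.207) → (55.369,42.672) → (57.003,48.771). Closed: final G1 returns to the first vertex.

G21
G90
G0 X63.810 Y67.828
M3 S368
G1 X54.163 Y85.306 F1985
M5
G0 X44.668 Y104.598
M3 S368
G1 X60.720 Y104.598 F1985
G1 X60.720 Y57.437
G1 X44.668 Y57.437
G1 X44.668 Y104.598
M5
G0 X57.003 Y48.771
M3 S368
G1 X55.369 Y54.870 F1985
G1 X50.904 Y59.335
G1 X44.805 Y60.969
G1 X38.706 Y59.335
G1 X34.241 Y54.870
G1 X32.607 Y48.771
G1 X34.241 Y42.672
G1 X38.706 Y38.207
G1 X44.805 Y36.573
G1 X50.904 Y38.207
G1 X55.369 Y42.672
G1 X57.003 Y48.771
M5
G0 X0.000 Y0.000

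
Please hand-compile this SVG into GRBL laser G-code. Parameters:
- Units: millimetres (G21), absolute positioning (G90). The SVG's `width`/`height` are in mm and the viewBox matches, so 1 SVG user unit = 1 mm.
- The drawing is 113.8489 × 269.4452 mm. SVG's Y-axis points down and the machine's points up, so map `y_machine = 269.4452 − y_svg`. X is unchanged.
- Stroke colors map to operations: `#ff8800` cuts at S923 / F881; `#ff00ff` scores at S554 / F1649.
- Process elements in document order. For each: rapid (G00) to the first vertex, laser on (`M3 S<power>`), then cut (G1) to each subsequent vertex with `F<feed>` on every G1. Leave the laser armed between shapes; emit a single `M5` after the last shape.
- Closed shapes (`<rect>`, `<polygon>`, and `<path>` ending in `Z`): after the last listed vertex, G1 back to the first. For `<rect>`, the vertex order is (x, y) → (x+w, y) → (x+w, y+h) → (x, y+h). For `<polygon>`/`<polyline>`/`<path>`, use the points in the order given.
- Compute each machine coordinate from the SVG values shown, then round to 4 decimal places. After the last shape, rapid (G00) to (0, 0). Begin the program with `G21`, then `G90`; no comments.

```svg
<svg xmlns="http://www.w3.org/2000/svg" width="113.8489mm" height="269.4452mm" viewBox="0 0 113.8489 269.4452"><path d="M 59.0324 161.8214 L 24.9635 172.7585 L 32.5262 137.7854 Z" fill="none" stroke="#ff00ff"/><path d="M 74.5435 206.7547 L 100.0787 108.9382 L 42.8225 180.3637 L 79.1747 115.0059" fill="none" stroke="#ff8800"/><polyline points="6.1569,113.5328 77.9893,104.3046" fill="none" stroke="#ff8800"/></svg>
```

G21
G90
G00 X59.0324 Y107.6238
M3 S554
G1 X24.9635 Y96.6867 F1649
G1 X32.5262 Y131.6598 F1649
G1 X59.0324 Y107.6238 F1649
G00 X74.5435 Y62.6905
M3 S923
G1 X100.0787 Y160.5070 F881
G1 X42.8225 Y89.0815 F881
G1 X79.1747 Y154.4393 F881
G00 X6.1569 Y155.9124
M3 S923
G1 X77.9893 Y165.1406 F881
M5
G00 X0.0000 Y0.0000

viewBox `0 0 113.8489 269.4452` with mm width/height → 1 unit = 1 mm. Flip: y_m = 269.4452 − y_svg.

**Shape 1** — `<path>` regular polygon, stroke `#ff00ff` → score (S554, F1649). Machine vertices: (59.0324,107.6238) → (24.9635,96.6867) → (32.5262,131.6598) → (59.0324,107.6238). Closed: final G1 returns to the first vertex.

**Shape 2** — `<path>` open polyline, stroke `#ff8800` → cut (S923, F881). Machine vertices: (74.5435,62.6905) → (100.0787,160.5070) → (42.8225,89.0815) → (79.1747,154.4393). Open path.

**Shape 3** — `<polyline>` line segment, stroke `#ff8800` → cut (S923, F881). Machine vertices: (6.1569,155.9124) → (77.9893,165.1406). Open path.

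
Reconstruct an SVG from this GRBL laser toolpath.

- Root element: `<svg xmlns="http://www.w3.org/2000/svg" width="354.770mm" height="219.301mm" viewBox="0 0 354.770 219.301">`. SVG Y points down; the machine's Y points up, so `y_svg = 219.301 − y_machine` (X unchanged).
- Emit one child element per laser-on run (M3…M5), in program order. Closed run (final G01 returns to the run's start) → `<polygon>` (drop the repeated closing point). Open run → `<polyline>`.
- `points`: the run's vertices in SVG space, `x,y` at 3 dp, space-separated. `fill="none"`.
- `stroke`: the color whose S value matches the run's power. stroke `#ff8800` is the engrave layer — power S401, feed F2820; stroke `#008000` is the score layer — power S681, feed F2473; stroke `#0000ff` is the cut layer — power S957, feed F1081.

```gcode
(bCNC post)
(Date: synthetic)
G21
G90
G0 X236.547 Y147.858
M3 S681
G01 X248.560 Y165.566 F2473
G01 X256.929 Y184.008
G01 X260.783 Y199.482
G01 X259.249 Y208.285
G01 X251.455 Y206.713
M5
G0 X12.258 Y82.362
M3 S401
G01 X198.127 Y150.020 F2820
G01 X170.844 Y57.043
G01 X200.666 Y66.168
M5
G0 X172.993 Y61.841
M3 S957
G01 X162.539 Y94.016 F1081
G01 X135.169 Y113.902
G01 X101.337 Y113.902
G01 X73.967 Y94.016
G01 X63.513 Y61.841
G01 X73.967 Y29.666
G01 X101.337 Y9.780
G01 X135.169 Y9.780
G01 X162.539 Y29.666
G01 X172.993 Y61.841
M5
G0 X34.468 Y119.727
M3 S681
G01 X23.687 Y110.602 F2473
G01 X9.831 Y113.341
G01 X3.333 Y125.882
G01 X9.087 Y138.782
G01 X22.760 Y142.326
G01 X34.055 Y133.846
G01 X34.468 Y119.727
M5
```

<svg xmlns="http://www.w3.org/2000/svg" width="354.770mm" height="219.301mm" viewBox="0 0 354.770 219.301">
  <polyline points="236.547,71.443 248.560,53.735 256.929,35.293 260.783,19.819 259.249,11.016 251.455,12.588" fill="none" stroke="#008000"/>
  <polyline points="12.258,136.939 198.127,69.281 170.844,162.258 200.666,153.133" fill="none" stroke="#ff8800"/>
  <polygon points="172.993,157.460 162.539,125.285 135.169,105.399 101.337,105.399 73.967,125.285 63.513,157.460 73.967,189.635 101.337,209.521 135.169,209.521 162.539,189.635" fill="none" stroke="#0000ff"/>
  <polygon points="34.468,99.574 23.687,108.699 9.831,105.960 3.333,93.419 9.087,80.519 22.760,76.975 34.055,85.455" fill="none" stroke="#008000"/>
</svg>

Each laser-on run becomes one SVG element. Flip Y back into SVG space with y_svg = 219.301 − y_machine.

Run 1: S681 ⇒ score layer `#008000`. The run is open, so emit a `<polyline>` with points (Y-flipped): 236.547,71.443 248.560,53.735 256.929,35.293 260.783,19.819 259.249,11.016 251.455,12.588.

Run 2: S401 ⇒ engrave layer `#ff8800`. The run is open, so emit a `<polyline>` with points (Y-flipped): 12.258,136.939 198.127,69.281 170.844,162.258 200.666,153.133.

Run 3: the run's S957 means `#0000ff` (cut). The run returns to its start, so emit a `<polygon>` with points (Y-flipped): 172.993,157.460 162.539,125.285 135.169,105.399 101.337,105.399 73.967,125.285 63.513,157.460 73.967,189.635 101.337,209.521 135.169,209.521 162.539,189.635.

Run 4: the run's S681 means `#008000` (score). The run returns to its start, so emit a `<polygon>` with points (Y-flipped): 34.468,99.574 23.687,108.699 9.831,105.960 3.333,93.419 9.087,80.519 22.760,76.975 34.055,85.455.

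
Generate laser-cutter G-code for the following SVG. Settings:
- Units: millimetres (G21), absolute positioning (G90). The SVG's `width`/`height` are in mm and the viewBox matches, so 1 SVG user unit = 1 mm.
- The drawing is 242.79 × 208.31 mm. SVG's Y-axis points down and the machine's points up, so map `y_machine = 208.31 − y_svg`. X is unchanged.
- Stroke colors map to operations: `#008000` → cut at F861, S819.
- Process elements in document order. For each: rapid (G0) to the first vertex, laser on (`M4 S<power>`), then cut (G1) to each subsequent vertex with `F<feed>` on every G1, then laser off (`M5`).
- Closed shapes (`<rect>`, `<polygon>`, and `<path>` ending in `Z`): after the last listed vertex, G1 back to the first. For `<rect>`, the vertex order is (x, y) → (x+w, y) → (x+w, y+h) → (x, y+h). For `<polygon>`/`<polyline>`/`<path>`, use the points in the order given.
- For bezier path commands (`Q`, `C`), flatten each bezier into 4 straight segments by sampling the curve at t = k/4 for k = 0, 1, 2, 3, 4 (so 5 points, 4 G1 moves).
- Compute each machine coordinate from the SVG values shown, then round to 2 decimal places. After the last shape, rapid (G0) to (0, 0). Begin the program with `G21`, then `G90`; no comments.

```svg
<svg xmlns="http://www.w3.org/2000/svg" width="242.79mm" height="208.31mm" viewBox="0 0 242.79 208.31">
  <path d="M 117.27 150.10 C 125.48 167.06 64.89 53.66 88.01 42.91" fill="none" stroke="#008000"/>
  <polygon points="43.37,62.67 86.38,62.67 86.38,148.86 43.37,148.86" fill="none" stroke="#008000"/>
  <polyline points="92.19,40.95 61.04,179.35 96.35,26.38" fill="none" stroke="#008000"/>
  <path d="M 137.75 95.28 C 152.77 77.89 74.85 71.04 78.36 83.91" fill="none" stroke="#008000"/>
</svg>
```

G21
G90
G0 X117.27 Y58.21
M4 S819
G1 X112.91 Y66.29 F861
G1 X97.05 Y101.41 F861
G1 X83.98 Y141.73 F861
G1 X88.01 Y165.40 F861
M5
G0 X43.37 Y145.64
M4 S819
G1 X86.38 Y145.64 F861
G1 X86.38 Y59.45 F861
G1 X43.37 Y59.45 F861
G1 X43.37 Y145.64 F861
M5
G0 X92.19 Y167.36
M4 S819
G1 X61.04 Y28.96 F861
G1 X96.35 Y181.93 F861
M5
G0 X137.75 Y113.03
M4 S819
G1 X134.31 Y123.95 F861
G1 X112.37 Y130.06 F861
G1 X88.27 Y130.50 F861
G1 X78.36 Y124.40 F861
M5
G0 X0.00 Y0.00

1 u = 1 mm; y_m = 208.31 − y.

[1] `<path>` cubic bezier, #008000→cut S819 F861: (117.27,58.21) → (112.91,66.29) → (97.05,101.41) → (83.98,141.73) → (88.01,165.40)

[2] `<polygon>` rectangle, #008000→cut S819 F861: (43.37,145.64) → (86.38,145.64) → (86.38,59.45) → (43.37,59.45) → (43.37,145.64) (closed)

[3] `<polyline>` open polyline, #008000→cut S819 F861: (92.19,167.36) → (61.04,28.96) → (96.35,181.93)

[4] `<path>` cubic bezier, #008000→cut S819 F861: (137.75,113.03) → (134.31,123.95) → (112.37,130.06) → (88.27,130.50) → (78.36,124.40)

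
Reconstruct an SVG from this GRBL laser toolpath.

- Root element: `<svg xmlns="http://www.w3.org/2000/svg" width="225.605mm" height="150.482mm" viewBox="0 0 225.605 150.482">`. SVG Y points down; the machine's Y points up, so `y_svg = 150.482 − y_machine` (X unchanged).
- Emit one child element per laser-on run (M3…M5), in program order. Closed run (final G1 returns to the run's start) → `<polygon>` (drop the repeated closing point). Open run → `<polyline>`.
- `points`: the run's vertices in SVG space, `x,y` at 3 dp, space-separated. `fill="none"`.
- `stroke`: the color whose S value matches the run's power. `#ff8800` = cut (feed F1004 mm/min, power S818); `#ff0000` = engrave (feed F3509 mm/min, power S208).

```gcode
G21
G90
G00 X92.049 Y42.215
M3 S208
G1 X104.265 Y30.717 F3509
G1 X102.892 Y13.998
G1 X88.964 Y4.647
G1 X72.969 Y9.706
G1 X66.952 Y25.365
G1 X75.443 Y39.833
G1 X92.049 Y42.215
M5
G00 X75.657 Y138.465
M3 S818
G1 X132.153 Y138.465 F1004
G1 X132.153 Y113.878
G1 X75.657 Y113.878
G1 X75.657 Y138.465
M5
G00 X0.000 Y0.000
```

Machine Y-up, SVG Y-down with viewBox height 150.482, so y_svg = 150.482 − y_machine; X carries over.

Run 1: power S208 maps to stroke `#ff0000` (engrave). The run returns to its start, so emit a `<polygon>` with points (Y-flipped): 92.049,108.267 104.265,119.765 102.892,136.484 88.964,145.835 72.969,140.776 66.952,125.117 75.443,110.649.

Run 2: power S818 maps to stroke `#ff8800` (cut). The run returns to its start, so emit a `<polygon>` with points (Y-flipped): 75.657,12.017 132.153,12.017 132.153,36.604 75.657,36.604.

<svg xmlns="http://www.w3.org/2000/svg" width="225.605mm" height="150.482mm" viewBox="0 0 225.605 150.482">
  <polygon points="92.049,108.267 104.265,119.765 102.892,136.484 88.964,145.835 72.969,140.776 66.952,125.117 75.443,110.649" fill="none" stroke="#ff0000"/>
  <polygon points="75.657,12.017 132.153,12.017 132.153,36.604 75.657,36.604" fill="none" stroke="#ff8800"/>
</svg>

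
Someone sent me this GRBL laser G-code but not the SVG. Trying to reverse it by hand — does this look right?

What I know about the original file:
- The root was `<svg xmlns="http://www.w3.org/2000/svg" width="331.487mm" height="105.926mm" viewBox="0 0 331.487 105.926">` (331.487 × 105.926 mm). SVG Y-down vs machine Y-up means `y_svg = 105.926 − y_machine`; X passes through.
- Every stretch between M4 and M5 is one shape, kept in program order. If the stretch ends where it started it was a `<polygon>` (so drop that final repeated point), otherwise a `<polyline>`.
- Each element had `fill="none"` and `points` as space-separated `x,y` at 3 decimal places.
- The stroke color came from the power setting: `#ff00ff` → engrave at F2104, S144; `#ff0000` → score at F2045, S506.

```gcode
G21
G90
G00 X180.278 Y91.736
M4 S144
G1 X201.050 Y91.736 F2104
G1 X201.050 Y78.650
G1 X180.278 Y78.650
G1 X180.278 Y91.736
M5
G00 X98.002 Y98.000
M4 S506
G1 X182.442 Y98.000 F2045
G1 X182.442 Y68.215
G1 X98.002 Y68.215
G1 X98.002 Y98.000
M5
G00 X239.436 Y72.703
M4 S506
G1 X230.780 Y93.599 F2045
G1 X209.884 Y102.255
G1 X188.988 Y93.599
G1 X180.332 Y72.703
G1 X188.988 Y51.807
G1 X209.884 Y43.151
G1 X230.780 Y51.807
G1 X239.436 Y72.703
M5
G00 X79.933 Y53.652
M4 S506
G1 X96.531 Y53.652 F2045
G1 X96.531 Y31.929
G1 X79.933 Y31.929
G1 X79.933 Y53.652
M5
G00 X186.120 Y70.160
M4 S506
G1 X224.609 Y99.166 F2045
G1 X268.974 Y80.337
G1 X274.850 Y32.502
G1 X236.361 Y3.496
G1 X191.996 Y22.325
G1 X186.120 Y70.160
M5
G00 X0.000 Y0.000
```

Each laser-on run becomes one SVG element. Flip Y back into SVG space with y_svg = 105.926 − y_machine.

Run 1: S144 ⇒ engrave layer `#ff00ff`. The run returns to its start, so emit a `<polygon>` with points (Y-flipped): 180.278,14.190 201.050,14.190 201.050,27.276 180.278,27.276.

Run 2: power S506 maps to stroke `#ff0000` (score). The run returns to its start, so emit a `<polygon>` with points (Y-flipped): 98.002,7.926 182.442,7.926 182.442,37.711 98.002,37.711.

Run 3: power S506 maps to stroke `#ff0000` (score). The run returns to its start, so emit a `<polygon>` with points (Y-flipped): 239.436,33.223 230.780,12.327 209.884,3.671 188.988,12.327 180.332,33.223 188.988,54.119 209.884,62.775 230.780,54.119.

Run 4: S506 ⇒ score layer `#ff0000`. The run returns to its start, so emit a `<polygon>` with points (Y-flipped): 79.933,52.274 96.531,52.274 96.531,73.997 79.933,73.997.

Run 5: the run's S506 means `#ff0000` (score). The run returns to its start, so emit a `<polygon>` with points (Y-flipped): 186.120,35.766 224.609,6.760 268.974,25.589 274.850,73.424 236.361,102.430 191.996,83.601.

<svg xmlns="http://www.w3.org/2000/svg" width="331.487mm" height="105.926mm" viewBox="0 0 331.487 105.926">
  <polygon points="180.278,14.190 201.050,14.190 201.050,27.276 180.278,27.276" fill="none" stroke="#ff00ff"/>
  <polygon points="98.002,7.926 182.442,7.926 182.442,37.711 98.002,37.711" fill="none" stroke="#ff0000"/>
  <polygon points="239.436,33.223 230.780,12.327 209.884,3.671 188.988,12.327 180.332,33.223 188.988,54.119 209.884,62.775 230.780,54.119" fill="none" stroke="#ff0000"/>
  <polygon points="79.933,52.274 96.531,52.274 96.531,73.997 79.933,73.997" fill="none" stroke="#ff0000"/>
  <polygon points="186.120,35.766 224.609,6.760 268.974,25.589 274.850,73.424 236.361,102.430 191.996,83.601" fill="none" stroke="#ff0000"/>
</svg>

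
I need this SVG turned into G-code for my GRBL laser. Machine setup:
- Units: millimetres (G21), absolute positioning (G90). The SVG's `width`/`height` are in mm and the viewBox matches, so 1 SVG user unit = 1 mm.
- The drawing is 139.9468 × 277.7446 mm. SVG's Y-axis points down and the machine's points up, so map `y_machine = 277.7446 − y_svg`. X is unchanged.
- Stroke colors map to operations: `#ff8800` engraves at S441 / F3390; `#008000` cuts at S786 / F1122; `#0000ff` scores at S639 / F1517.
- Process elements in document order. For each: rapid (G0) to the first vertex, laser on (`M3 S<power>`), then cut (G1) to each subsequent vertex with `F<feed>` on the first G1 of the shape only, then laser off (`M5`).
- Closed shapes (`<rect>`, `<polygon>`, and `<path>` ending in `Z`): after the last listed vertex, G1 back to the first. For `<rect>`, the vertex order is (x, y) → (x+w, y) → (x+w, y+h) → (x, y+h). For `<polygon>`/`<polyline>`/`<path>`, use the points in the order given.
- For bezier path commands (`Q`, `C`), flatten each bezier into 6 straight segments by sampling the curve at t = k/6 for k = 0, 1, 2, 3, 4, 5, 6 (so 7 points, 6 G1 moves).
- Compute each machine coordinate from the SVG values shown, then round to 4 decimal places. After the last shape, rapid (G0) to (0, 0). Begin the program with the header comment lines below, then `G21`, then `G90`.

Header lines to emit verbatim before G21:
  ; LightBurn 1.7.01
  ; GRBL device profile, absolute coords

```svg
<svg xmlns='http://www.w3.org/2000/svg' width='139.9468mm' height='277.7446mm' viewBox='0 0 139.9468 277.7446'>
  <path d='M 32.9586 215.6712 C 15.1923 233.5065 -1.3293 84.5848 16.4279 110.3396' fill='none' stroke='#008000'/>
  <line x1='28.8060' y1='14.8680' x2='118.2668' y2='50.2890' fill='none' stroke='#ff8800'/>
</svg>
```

; LightBurn 1.7.01
; GRBL device profile, absolute coords
G21
G90
G0 X32.9586 Y62.0734
M3 S786
G1 X24.3321 Y65.4715 F1122
G1 X16.8307 Y87.1781
G1 X11.3719 Y117.7090
G1 X8.8735 Y147.5800
G1 X10.2529 Y167.3067
G1 X16.4279 Y167.4050
M5
G0 X28.8060 Y262.8766
M3 S441
G1 X118.2668 Y227.4556 F3390
M5
G0 X0.0000 Y0.0000

viewBox `0 0 139.9468 277.7446` with mm width/height → 1 unit = 1 mm. Flip: y_m = 277.7446 − y_svg.

**Shape 1** — `<path>` cubic bezier, stroke `#008000` → cut (S786, F1122). Control points (SVG): P0=(32.9586,215.6712), P1=(15.1923,233.5065), P2=(-1.3293,84.5848), P3=(16.4279,110.3396); sampled at t=k/6. Machine vertices: (32.9586,62.0734) → (24.3321,65.4715) → (16.8307,87.1781) → (11.3719,117.7090) → (8.8735,147.5800) → (10.2529,167.3067) → (16.4279,167.4050). Open path.

**Shape 2** — `<line>` line segment, stroke `#ff8800` → engrave (S441, F3390). Machine vertices: (28.8060,262.8766) → (118.2668,227.4556). Open path.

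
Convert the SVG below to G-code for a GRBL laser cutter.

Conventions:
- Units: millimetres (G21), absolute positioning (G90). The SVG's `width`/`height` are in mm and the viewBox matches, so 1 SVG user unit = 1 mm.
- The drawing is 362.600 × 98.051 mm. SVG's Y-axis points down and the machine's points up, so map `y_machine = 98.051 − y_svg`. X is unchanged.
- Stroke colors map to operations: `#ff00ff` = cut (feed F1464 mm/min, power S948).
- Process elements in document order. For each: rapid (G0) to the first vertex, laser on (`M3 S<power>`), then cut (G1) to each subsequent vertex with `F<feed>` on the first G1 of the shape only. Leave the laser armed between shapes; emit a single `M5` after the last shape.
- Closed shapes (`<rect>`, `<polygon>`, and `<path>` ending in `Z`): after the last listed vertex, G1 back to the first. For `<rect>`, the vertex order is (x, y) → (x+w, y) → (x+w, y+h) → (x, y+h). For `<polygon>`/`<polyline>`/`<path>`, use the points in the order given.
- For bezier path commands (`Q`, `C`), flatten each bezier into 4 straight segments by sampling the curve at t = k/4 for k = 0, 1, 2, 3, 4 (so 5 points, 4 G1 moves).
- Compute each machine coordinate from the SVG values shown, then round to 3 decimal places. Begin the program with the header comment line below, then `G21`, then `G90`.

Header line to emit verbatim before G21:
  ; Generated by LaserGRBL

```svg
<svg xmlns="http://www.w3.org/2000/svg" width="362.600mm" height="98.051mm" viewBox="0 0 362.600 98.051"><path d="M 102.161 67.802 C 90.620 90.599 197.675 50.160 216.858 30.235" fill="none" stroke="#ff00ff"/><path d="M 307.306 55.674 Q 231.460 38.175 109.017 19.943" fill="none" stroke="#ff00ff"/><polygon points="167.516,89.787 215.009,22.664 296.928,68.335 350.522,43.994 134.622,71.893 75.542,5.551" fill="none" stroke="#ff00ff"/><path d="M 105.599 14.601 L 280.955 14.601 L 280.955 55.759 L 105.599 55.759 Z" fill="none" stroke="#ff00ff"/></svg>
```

; Generated by LaserGRBL
G21
G90
G0 X102.161 Y30.249
M3 S948
G1 X112.516 Y23.699 F1464
G1 X147.988 Y33.012
G1 X189.221 Y50.334
G1 X216.858 Y67.816
G0 X307.306 Y42.377
M3 S948
G1 X266.471 Y51.172 F1464
G1 X219.811 Y60.059
G1 X167.326 Y69.038
G1 X109.017 Y78.108
G0 X167.516 Y8.264
M3 S948
G1 X215.009 Y75.387 F1464
G1 X296.928 Y29.716
G1 X350.522 Y54.057
G1 X134.622 Y26.158
G1 X75.542 Y92.500
G1 X167.516 Y8.264
G0 X105.599 Y83.450
M3 S948
G1 X280.955 Y83.450 F1464
G1 X280.955 Y42.292
G1 X105.599 Y42.292
G1 X105.599 Y83.450
M5

viewBox `0 0 362.600 98.051` with mm width/height → 1 unit = 1 mm. Flip: y_m = 98.051 − y_svg.

**Shape 1** — `<path>` cubic bezier, stroke `#ff00ff` → cut (S948, F1464). Control points (SVG): P0=(102.161,67.802), P1=(90.620,90.599), P2=(197.675,50.160), P3=(216.858,30.235); sampled at t=k/4. Machine vertices: (102.161,30.249) → (112.516,23.699) → (147.988,33.012) → (189.221,50.334) → (216.858,67.816). Open path.

**Shape 2** — `<path>` quadratic bezier, stroke `#ff00ff` → cut (S948, F1464). Control points (SVG): P0=(307.306,55.674), P1=(231.460,38.175), P2=(109.017,19.943); sampled at t=k/4. Machine vertices: (307.306,42.377) → (266.471,51.172) → (219.811,60.059) → (167.326,69.038) → (109.017,78.108). Open path.

**Shape 3** — `<polygon>` closed polygon, stroke `#ff00ff` → cut (S948, F1464). Machine vertices: (167.516,8.264) → (215.009,75.387) → (296.928,29.716) → (350.522,54.057) → (134.622,26.158) → (75.542,92.500) → (167.516,8.264). Closed: final G1 returns to the first vertex.

**Shape 4** — `<path>` rectangle, stroke `#ff00ff` → cut (S948, F1464). Machine vertices: (105.599,83.450) → (280.955,83.450) → (280.955,42.292) → (105.599,42.292) → (105.599,83.450). Closed: final G1 returns to the first vertex.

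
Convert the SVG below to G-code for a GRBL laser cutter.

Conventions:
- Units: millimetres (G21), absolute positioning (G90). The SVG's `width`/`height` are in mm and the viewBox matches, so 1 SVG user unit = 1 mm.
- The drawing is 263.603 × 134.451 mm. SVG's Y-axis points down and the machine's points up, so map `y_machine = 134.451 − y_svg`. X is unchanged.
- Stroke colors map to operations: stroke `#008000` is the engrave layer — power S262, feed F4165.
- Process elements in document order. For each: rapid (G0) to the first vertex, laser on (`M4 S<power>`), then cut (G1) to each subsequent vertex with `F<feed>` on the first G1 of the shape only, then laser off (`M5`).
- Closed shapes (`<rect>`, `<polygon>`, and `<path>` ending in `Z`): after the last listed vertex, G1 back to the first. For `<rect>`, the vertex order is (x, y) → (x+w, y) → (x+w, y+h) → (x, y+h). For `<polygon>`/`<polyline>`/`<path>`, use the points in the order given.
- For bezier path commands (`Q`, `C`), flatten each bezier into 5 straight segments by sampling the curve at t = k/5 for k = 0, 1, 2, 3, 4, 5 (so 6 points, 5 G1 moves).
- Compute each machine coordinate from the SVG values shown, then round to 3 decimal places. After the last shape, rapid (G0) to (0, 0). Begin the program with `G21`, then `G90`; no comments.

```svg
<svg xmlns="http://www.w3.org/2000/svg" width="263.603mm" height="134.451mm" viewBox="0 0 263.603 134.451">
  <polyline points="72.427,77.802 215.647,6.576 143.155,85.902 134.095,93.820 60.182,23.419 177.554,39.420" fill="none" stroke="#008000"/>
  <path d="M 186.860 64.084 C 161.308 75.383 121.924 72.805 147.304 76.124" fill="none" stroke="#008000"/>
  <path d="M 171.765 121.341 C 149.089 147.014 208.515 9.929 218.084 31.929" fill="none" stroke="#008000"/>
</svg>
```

Since the viewBox matches the mm dimensions, user units are millimetres directly. The only transform is the Y-flip y_m = 134.451 − y_svg.

Shape 1 is a open polyline drawn with `<polyline>`. Its stroke #008000 means engrave at S262, F4165. After flipping Y the toolpath is (72.427,56.649) → (215.647,127.875) → (143.155,48.549) → (134.095,40.631) → (60.182,111.032) → (177.554,95.031).

Shape 2 is a cubic bezier drawn with `<path>`. Its stroke #008000 means engrave at S262, F4165. After flipping Y the toolpath is (186.860,70.367) → (170.498,65.095) → (154.588,62.204) → (142.905,60.745) → (139.219,59.769) → (147.304,58.327).

Shape 3 is a cubic bezier drawn with `<path>`. Its stroke #008000 means engrave at S262, F4165. After flipping Y the toolpath is (171.765,13.110) → (166.956,14.662) → (175.517,39.828) → (191.115,73.159) → (207.415,99.207) → (218.084,102.522).

G21
G90
G0 X72.427 Y56.649
M4 S262
G1 X215.647 Y127.875 F4165
G1 X143.155 Y48.549
G1 X134.095 Y40.631
G1 X60.182 Y111.032
G1 X177.554 Y95.031
M5
G0 X186.860 Y70.367
M4 S262
G1 X170.498 Y65.095 F4165
G1 X154.588 Y62.204
G1 X142.905 Y60.745
G1 X139.219 Y59.769
G1 X147.304 Y58.327
M5
G0 X171.765 Y13.110
M4 S262
G1 X166.956 Y14.662 F4165
G1 X175.517 Y39.828
G1 X191.115 Y73.159
G1 X207.415 Y99.207
G1 X218.084 Y102.522
M5
G0 X0.000 Y0.000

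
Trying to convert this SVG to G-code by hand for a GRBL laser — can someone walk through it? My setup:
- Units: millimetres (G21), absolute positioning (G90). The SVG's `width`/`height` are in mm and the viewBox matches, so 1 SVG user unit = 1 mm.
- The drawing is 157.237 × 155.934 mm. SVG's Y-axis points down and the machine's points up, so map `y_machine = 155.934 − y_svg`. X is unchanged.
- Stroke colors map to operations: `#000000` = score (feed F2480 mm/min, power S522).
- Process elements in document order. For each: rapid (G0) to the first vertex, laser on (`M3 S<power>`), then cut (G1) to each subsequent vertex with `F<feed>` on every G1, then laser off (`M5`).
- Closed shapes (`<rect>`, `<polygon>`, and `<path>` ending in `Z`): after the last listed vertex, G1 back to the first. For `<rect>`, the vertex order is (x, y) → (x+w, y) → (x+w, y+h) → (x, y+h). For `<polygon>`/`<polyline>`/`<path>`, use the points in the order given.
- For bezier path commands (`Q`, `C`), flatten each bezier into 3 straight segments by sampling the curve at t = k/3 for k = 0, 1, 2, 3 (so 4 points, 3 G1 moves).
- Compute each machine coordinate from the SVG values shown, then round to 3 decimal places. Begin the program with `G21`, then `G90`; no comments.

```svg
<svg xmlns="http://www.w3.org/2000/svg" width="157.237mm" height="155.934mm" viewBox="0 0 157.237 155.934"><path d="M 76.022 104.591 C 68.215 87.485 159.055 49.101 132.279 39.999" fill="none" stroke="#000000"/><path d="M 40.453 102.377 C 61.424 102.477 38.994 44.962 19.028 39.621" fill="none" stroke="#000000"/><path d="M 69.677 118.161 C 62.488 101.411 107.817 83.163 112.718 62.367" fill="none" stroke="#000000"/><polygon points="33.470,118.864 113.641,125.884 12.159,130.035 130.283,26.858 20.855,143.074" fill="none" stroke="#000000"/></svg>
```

1 u = 1 mm; y_m = 155.934 − y.

[1] `<path>` cubic bezier, #000000→score S522 F2480: (76.022,51.343) → (93.088,73.669) → (127.859,98.945) → (132.279,115.935)

[2] `<path>` cubic bezier, #000000→score S522 F2480: (40.453,53.557) → (48.656,68.596) → (38.117,97.647) → (19.028,116.313)

[3] `<path>` cubic bezier, #000000→score S522 F2480: (69.677,37.773) → (76.552,55.061) → (97.783,73.581) → (112.718,93.567)

[4] `<polygon>` closed polygon, #000000→score S522 F2480: (33.470,37.070) → (113.641,30.050) → (12.159,25.899) → (130.283,129.076) → (20.855,12.860) → (33.470,37.070) (closed)

G21
G90
G0 X76.022 Y51.343
M3 S522
G1 X93.088 Y73.669 F2480
G1 X127.859 Y98.945 F2480
G1 X132.279 Y115.935 F2480
M5
G0 X40.453 Y53.557
M3 S522
G1 X48.656 Y68.596 F2480
G1 X38.117 Y97.647 F2480
G1 X19.028 Y116.313 F2480
M5
G0 X69.677 Y37.773
M3 S522
G1 X76.552 Y55.061 F2480
G1 X97.783 Y73.581 F2480
G1 X112.718 Y93.567 F2480
M5
G0 X33.470 Y37.070
M3 S522
G1 X113.641 Y30.050 F2480
G1 X12.159 Y25.899 F2480
G1 X130.283 Y129.076 F2480
G1 X20.855 Y12.860 F2480
G1 X33.470 Y37.070 F2480
M5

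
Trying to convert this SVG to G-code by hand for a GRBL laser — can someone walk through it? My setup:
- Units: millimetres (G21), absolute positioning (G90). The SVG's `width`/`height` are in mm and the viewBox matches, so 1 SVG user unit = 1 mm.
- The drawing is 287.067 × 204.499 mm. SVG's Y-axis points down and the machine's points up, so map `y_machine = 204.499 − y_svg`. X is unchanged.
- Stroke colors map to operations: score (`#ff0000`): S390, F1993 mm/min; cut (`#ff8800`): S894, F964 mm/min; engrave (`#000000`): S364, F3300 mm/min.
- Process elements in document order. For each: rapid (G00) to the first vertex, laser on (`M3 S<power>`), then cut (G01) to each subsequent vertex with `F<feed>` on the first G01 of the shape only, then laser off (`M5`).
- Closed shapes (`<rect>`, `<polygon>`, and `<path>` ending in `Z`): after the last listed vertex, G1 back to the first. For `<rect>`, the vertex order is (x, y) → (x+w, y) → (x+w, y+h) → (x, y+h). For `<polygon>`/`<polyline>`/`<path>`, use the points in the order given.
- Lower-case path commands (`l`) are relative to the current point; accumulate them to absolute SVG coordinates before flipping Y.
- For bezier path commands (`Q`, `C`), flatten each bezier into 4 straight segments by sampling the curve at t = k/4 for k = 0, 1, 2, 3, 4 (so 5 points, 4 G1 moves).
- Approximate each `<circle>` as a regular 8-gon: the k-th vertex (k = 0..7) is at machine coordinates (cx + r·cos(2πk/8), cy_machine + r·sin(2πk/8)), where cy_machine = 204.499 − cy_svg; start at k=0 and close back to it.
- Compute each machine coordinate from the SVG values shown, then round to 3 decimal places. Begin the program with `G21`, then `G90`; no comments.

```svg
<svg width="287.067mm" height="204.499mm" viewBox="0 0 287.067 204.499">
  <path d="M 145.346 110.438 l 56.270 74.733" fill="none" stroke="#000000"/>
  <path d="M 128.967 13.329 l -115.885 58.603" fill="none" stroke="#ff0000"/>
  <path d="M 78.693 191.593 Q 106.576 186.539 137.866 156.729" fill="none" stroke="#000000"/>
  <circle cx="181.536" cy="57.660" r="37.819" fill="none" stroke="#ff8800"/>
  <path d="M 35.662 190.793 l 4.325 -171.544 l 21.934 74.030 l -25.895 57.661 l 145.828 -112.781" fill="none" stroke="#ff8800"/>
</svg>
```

G21
G90
G00 X145.346 Y94.061
M3 S364
G01 X201.616 Y19.328 F3300
M5
G00 X128.967 Y191.170
M3 S390
G01 X13.082 Y132.567 F1993
M5
G00 X78.693 Y12.906
M3 S364
G01 X92.847 Y16.980 F3300
G01 X107.428 Y24.149
G01 X122.434 Y34.412
G01 X137.866 Y47.770
M5
G00 X219.355 Y146.839
M3 S894
G01 X208.278 Y173.581 F964
G01 X181.536 Y184.658
G01 X154.794 Y173.581
G01 X143.717 Y146.839
G01 X154.794 Y120.097
G01 X181.536 Y109.020
G01 X208.278 Y120.097
G01 X219.355 Y146.839
M5
G00 X35.662 Y13.706
M3 S894
G01 X39.987 Y185.250 F964
G01 X61.921 Y111.220
G01 X36.026 Y53.559
G01 X181.854 Y166.340
M5

viewBox `0 0 287.067 204.499` with mm width/height → 1 unit = 1 mm. Flip: y_m = 204.499 − y_svg.

**Shape 1** — `<path>` line segment, stroke `#000000` → engrave (S364, F3300). Machine vertices: (145.346,94.061) → (201.616,19.328). Open path.

**Shape 2** — `<path>` line segment, stroke `#ff0000` → score (S390, F1993). Machine vertices: (128.967,191.170) → (13.082,132.567). Open path.

**Shape 3** — `<path>` quadratic bezier, stroke `#000000` → engrave (S364, F3300). Control points (SVG): P0=(78.693,191.593), P1=(106.576,186.539), P2=(137.866,156.729); sampled at t=k/4. Machine vertices: (78.693,12.906) → (92.847,16.980) → (107.428,24.149) → (122.434,34.412) → (137.866,47.770). Open path.

**Shape 4** — `<circle>` circle, stroke `#ff8800` → cut (S894, F964). Machine vertices: (219.355,146.839) → (208.278,173.581) → (181.536,184.658) → (154.794,173.581) → (143.717,146.839) → (154.794,120.097) → (181.536,109.020) → (208.278,120.097) → (219.355,146.839). Closed: final G1 returns to the first vertex.

**Shape 5** — `<path>` open polyline, stroke `#ff8800` → cut (S894, F964). Machine vertices: (35.662,13.706) → (39.987,185.250) → (61.921,111.220) → (36.026,53.559) → (181.854,166.340). Open path.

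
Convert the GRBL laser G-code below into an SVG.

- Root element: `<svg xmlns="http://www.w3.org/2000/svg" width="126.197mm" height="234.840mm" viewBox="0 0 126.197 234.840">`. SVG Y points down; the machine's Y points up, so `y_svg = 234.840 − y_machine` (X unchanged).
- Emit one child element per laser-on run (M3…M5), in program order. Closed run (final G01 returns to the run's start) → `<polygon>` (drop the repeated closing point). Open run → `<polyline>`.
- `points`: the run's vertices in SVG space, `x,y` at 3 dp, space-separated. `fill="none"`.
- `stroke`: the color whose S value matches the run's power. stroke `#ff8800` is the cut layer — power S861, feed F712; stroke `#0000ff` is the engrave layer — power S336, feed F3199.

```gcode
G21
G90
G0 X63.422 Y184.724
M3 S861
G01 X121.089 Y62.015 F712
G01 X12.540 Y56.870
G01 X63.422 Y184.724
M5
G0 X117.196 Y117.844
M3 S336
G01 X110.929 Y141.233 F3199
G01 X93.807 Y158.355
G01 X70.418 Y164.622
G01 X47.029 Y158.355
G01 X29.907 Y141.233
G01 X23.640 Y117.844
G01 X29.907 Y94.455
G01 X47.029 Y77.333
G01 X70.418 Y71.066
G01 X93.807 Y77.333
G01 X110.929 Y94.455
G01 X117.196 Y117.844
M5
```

<svg xmlns="http://www.w3.org/2000/svg" width="126.197mm" height="234.840mm" viewBox="0 0 126.197 234.840">
  <polygon points="63.422,50.116 121.089,172.825 12.540,177.970" fill="none" stroke="#ff8800"/>
  <polygon points="117.196,116.996 110.929,93.607 93.807,76.485 70.418,70.218 47.029,76.485 29.907,93.607 23.640,116.996 29.907,140.385 47.029,157.507 70.418,163.774 93.807,157.507 110.929,140.385" fill="none" stroke="#0000ff"/>
</svg>

Machine Y-up, SVG Y-down with viewBox height 234.840, so y_svg = 234.840 − y_machine; X carries over.

Run 1: S861 ⇒ cut layer `#ff8800`. The run returns to its start, so emit a `<polygon>` with points (Y-flipped): 63.422,50.116 121.089,172.825 12.540,177.970.

Run 2: power S336 maps to stroke `#0000ff` (engrave). The run returns to its start, so emit a `<polygon>` with points (Y-flipped): 117.196,116.996 110.929,93.607 93.807,76.485 70.418,70.218 47.029,76.485 29.907,93.607 23.640,116.996 29.907,140.385 47.029,157.507 70.418,163.774 93.807,157.507 110.929,140.385.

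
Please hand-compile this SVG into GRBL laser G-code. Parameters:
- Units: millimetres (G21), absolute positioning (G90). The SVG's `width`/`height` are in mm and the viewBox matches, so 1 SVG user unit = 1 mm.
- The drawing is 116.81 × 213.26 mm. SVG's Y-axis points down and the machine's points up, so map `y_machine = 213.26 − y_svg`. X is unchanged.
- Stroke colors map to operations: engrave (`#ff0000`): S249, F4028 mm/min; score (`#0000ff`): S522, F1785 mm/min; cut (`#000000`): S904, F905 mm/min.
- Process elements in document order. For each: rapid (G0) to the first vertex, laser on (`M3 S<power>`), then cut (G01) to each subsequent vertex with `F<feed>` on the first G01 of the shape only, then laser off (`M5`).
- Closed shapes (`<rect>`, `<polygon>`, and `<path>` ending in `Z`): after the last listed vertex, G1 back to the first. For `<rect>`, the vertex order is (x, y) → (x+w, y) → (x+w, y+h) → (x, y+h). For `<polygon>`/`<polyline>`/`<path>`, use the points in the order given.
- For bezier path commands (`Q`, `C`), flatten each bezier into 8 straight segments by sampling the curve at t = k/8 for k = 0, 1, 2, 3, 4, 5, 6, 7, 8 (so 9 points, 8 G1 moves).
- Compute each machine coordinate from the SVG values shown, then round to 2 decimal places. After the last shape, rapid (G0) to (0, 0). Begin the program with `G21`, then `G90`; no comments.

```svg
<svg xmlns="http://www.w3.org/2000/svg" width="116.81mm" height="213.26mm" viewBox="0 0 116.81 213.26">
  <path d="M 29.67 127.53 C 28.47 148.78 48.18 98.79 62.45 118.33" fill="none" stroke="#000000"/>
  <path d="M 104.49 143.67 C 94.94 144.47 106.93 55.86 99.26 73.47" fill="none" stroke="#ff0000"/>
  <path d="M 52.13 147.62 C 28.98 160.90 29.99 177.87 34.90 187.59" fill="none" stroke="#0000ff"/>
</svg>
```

Since the viewBox matches the mm dimensions, user units are millimetres directly. The only transform is the Y-flip y_m = 213.26 − y_svg.

Shape 1 is a cubic bezier drawn with `<path>`. Its stroke #000000 means cut at S904, F905. After flipping Y the toolpath is (29.67,85.73) → (30.15,80.83) → (32.28,80.95) → (35.75,84.45) → (40.26,89.69) → (45.49,95.00) → (51.14,98.75) → (56.90,99.27) → (62.45,94.93).

Shape 2 is a cubic bezier drawn with `<path>`. Its stroke #ff0000 means engrave at S249, F4028. After flipping Y the toolpath is (104.49,69.59) → (101.84,73.10) → (100.72,82.70) → (100.66,96.09) → (101.17,110.99) → (101.77,125.11) → (101.97,136.14) → (101.30,141.80) → (99.26,139.79).

Shape 3 is a cubic bezier drawn with `<path>`. Its stroke #0000ff means score at S522, F1785. After flipping Y the toolpath is (52.13,65.64) → (44.54,60.51) → (38.98,55.16) → (35.21,49.72) → (32.99,44.32) → (32.09,39.09) → (32.27,34.15) → (33.28,29.63) → (34.90,25.67).

G21
G90
G0 X29.67 Y85.73
M3 S904
G01 X30.15 Y80.83 F905
G01 X32.28 Y80.95
G01 X35.75 Y84.45
G01 X40.26 Y89.69
G01 X45.49 Y95.00
G01 X51.14 Y98.75
G01 X56.90 Y99.27
G01 X62.45 Y94.93
M5
G0 X104.49 Y69.59
M3 S249
G01 X101.84 Y73.10 F4028
G01 X100.72 Y82.70
G01 X100.66 Y96.09
G01 X101.17 Y110.99
G01 X101.77 Y125.11
G01 X101.97 Y136.14
G01 X101.30 Y141.80
G01 X99.26 Y139.79
M5
G0 X52.13 Y65.64
M3 S522
G01 X44.54 Y60.51 F1785
G01 X38.98 Y55.16
G01 X35.21 Y49.72
G01 X32.99 Y44.32
G01 X32.09 Y39.09
G01 X32.27 Y34.15
G01 X33.28 Y29.63
G01 X34.90 Y25.67
M5
G0 X0.00 Y0.00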